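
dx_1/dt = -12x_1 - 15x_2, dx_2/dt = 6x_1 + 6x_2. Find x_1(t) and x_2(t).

Coefficient matrix A = [[-12, -15], [6, 6]].
Characteristic polynomial det(A - λI) = λ^2 + 6λ + 18 = 0.
Eigenvalues λ = -3 ± 3i (complex conjugate pair).
For λ=-3+3i: an eigenvector is (1,-1) - i(2,-1) = (1 - 2i, -1 + i).
A real fundamental pair from Re and Im of e^((-3+3i)t)v: X_1 = e^(-3t)(cos(3t)·(1,-1) + sin(3t)·(2,-1)), X_2 = e^(-3t)(sin(3t)·(1,-1) - cos(3t)·(2,-1)).
General solution: K_1X_1 + K_2X_2.

x_1(t) = 2K_1e^(-3t)sin(3t) + K_1e^(-3t)cos(3t) + K_2e^(-3t)sin(3t) - 2K_2e^(-3t)cos(3t), x_2(t) = -K_1e^(-3t)sin(3t) - K_1e^(-3t)cos(3t) - K_2e^(-3t)sin(3t) + K_2e^(-3t)cos(3t)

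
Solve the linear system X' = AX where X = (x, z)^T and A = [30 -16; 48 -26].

Coefficient matrix A = [[30, -16], [48, -26]].
Characteristic polynomial det(A - λI) = λ^2 - 4λ - 12 = 0.
Eigenvalues λ = -2, 6.
For λ=-2: (A-λI) row 1 is [32, -16], so an eigenvector is (-1, -2).
For λ=6: (A-λI) row 1 is [24, -16], so an eigenvector is (2, 3).
General solution: C_1e^(-2t)(-1,-2) + C_2e^(6t)(2,3).

x(t) = -C_1e^(-2t) + 2C_2e^(6t), z(t) = -2C_1e^(-2t) + 3C_2e^(6t)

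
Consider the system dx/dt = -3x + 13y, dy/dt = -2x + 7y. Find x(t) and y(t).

Coefficient matrix A = [[-3, 13], [-2, 7]].
Characteristic polynomial det(A - λI) = λ^2 - 4λ + 5 = 0.
Eigenvalues λ = 2 ± i (complex conjugate pair).
For λ=2+i: an eigenvector is (-2,-1) - i(-3,-1) = (-2 + 3i, -1 + i).
A real fundamental pair from Re and Im of e^((2+i)t)v: X_1 = e^(2t)(cos(t)·(-2,-1) + sin(t)·(-3,-1)), X_2 = e^(2t)(sin(t)·(-2,-1) - cos(t)·(-3,-1)).
General solution: K_1X_1 + K_2X_2.

x(t) = -3K_1e^(2t)sin(t) - 2K_1e^(2t)cos(t) - 2K_2e^(2t)sin(t) + 3K_2e^(2t)cos(t), y(t) = -K_1e^(2t)sin(t) - K_1e^(2t)cos(t) - K_2e^(2t)sin(t) + K_2e^(2t)cos(t)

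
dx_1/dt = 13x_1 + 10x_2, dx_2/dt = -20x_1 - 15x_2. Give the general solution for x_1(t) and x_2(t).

Coefficient matrix A = [[13, 10], [-20, -15]].
Characteristic polynomial det(A - λI) = λ^2 + 2λ + 5 = 0.
Eigenvalues λ = -1 ± 2i (complex conjugate pair).
For λ=-1+2i: an eigenvector is (1,-1) - i(2,-3) = (1 - 2i, -1 + 3i).
A real fundamental pair from Re and Im of e^((-1+2i)t)v: X_1 = e^(-t)(cos(2t)·(1,-1) + sin(2t)·(2,-3)), X_2 = e^(-t)(sin(2t)·(1,-1) - cos(2t)·(2,-3)).
General solution: K_1X_1 + K_2X_2.

x_1(t) = 2K_1e^(-t)sin(2t) + K_1e^(-t)cos(2t) + K_2e^(-t)sin(2t) - 2K_2e^(-t)cos(2t), x_2(t) = -3K_1e^(-t)sin(2t) - K_1e^(-t)cos(2t) - K_2e^(-t)sin(2t) + 3K_2e^(-t)cos(2t)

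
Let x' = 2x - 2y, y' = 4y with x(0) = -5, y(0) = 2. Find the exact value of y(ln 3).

A = [[2,-2],[0,4]]; eigenvalues λ = 2, 4.
Eigenvectors: (-1,0) for λ=2, (-1,1) for λ=4.
From the initial condition, c_1 = 3, c_2 = 2.
y(ln 3) = (3)(3^2)(0) + (2)(3^4)(1) = 162.

162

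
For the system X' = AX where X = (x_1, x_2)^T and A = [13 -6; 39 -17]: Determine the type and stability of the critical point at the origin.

A = [[13,-6],[39,-17]]; det(A-λI) = λ^2 + 4λ + 13.
λ = -2 ± 3i: negative real part.

stable spiral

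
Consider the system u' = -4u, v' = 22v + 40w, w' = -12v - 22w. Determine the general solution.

u(t) = c_1e^(-4t), v(t) = -5c_2e^(-2t) - 2c_3e^(2t), w(t) = 3c_2e^(-2t) + c_3e^(2t)

Coefficient matrix A = [[-4, 0, 0], [0, 22, 40], [0, -12, -22]].
det(A - λI) = 0 gives eigenvalues λ = -4, -2, 2.
For λ=-4: eigenvector (1,0,0).
For λ=-2: eigenvector (0,-5,3).
For λ=2: eigenvector (0,-2,1).
General solution: c_1e^(-4t)(1,0,0) + c_2e^(-2t)(0,-5,3) + c_3e^(2t)(0,-2,1).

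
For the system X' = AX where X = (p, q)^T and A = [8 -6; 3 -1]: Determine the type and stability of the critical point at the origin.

A = [[8,-6],[3,-1]]; det(A-λI) = λ^2 - 7λ + 10.
λ = 5, 2: both positive.

unstable node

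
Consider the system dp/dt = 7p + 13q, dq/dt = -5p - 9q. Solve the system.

Coefficient matrix A = [[7, 13], [-5, -9]].
Characteristic polynomial det(A - λI) = λ^2 + 2λ + 2 = 0.
Eigenvalues λ = -1 ± i (complex conjugate pair).
For λ=-1+i: an eigenvector is (2,-1) - i(3,-2) = (2 - 3i, -1 + 2i).
A real fundamental pair from Re and Im of e^((-1+i)t)v: X_1 = e^(-t)(cos(t)·(2,-1) + sin(t)·(3,-2)), X_2 = e^(-t)(sin(t)·(2,-1) - cos(t)·(3,-2)).
General solution: K_1X_1 + K_2X_2.

p(t) = 3K_1e^(-t)sin(t) + 2K_1e^(-t)cos(t) + 2K_2e^(-t)sin(t) - 3K_2e^(-t)cos(t), q(t) = -2K_1e^(-t)sin(t) - K_1e^(-t)cos(t) - K_2e^(-t)sin(t) + 2K_2e^(-t)cos(t)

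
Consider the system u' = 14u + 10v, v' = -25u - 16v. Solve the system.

u(t) = C_1e^(-t)sin(5t) + C_1e^(-t)cos(5t) + C_2e^(-t)sin(5t) - C_2e^(-t)cos(5t), v(t) = -2C_1e^(-t)sin(5t) - C_1e^(-t)cos(5t) - C_2e^(-t)sin(5t) + 2C_2e^(-t)cos(5t)

Coefficient matrix A = [[14, 10], [-25, -16]].
Characteristic polynomial det(A - λI) = λ^2 + 2λ + 26 = 0.
Eigenvalues λ = -1 ± 5i (complex conjugate pair).
For λ=-1+5i: an eigenvector is (1,-1) - i(1,-2) = (1 - i, -1 + 2i).
A real fundamental pair from Re and Im of e^((-1+5i)t)v: X_1 = e^(-t)(cos(5t)·(1,-1) + sin(5t)·(1,-2)), X_2 = e^(-t)(sin(5t)·(1,-1) - cos(5t)·(1,-2)).
General solution: C_1X_1 + C_2X_2.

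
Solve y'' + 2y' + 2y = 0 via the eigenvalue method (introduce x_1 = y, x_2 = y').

Let x_1 = y, x_2 = y'. Then x_1' = x_2 and x_2' = -2x_1 - 2x_2.
A = [[0,1],[-2,-2]]; det(A-λI) = λ^2 + 2λ + 2.
Eigenvalues λ = -1 ± i.

y(t) = K_1e^(-t)cos(t) + K_2e^(-t)sin(t)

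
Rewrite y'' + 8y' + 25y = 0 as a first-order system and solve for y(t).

y(t) = c_1e^(-4t)cos(3t) + c_2e^(-4t)sin(3t)

Let x_1 = y, x_2 = y'. Then x_1' = x_2 and x_2' = -25x_1 - 8x_2.
A = [[0,1],[-25,-8]]; det(A-λI) = λ^2 + 8λ + 25.
Eigenvalues λ = -4 ± 3i.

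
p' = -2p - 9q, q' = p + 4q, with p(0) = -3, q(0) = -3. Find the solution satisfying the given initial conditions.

Coefficient matrix A = [[-2, -9], [1, 4]].
Characteristic polynomial det(A - λI) = λ^2 - 2λ + 1 = 0.
Single eigenvalue λ = 1 with algebraic multiplicity 2.
Eigenvector v = (3,-1); generalized eigenvector w with (A-λI)w=v is (-1,0).
General solution: e^(t)[c_1·v + c_2·(t·v + w)].
Applying p(0)=-3, q(0)=-3 gives c_1=3, c_2=12.

p(t) = 36te^(t) - 3e^(t), q(t) = -12te^(t) - 3e^(t)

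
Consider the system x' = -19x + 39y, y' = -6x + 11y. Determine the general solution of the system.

x(t) = 3C_1e^(-4t)sin(3t) + 2C_1e^(-4t)cos(3t) + 2C_2e^(-4t)sin(3t) - 3C_2e^(-4t)cos(3t), y(t) = C_1e^(-4t)sin(3t) + C_1e^(-4t)cos(3t) + C_2e^(-4t)sin(3t) - C_2e^(-4t)cos(3t)

Coefficient matrix A = [[-19, 39], [-6, 11]].
Characteristic polynomial det(A - λI) = λ^2 + 8λ + 25 = 0.
Eigenvalues λ = -4 ± 3i (complex conjugate pair).
For λ=-4+3i: an eigenvector is (2,1) - i(3,1) = (2 - 3i, 1 - i).
A real fundamental pair from Re and Im of e^((-4+3i)t)v: X_1 = e^(-4t)(cos(3t)·(2,1) + sin(3t)·(3,1)), X_2 = e^(-4t)(sin(3t)·(2,1) - cos(3t)·(3,1)).
General solution: C_1X_1 + C_2X_2.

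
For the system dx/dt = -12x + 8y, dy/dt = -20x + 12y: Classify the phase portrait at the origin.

A = [[-12,8],[-20,12]]; det(A-λI) = λ^2 + 16.
λ = 0 ± 4i: zero real part.

center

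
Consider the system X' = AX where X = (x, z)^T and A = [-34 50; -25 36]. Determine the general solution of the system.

x(t) = 3C_1e^(t)sin(5t) + C_1e^(t)cos(5t) + C_2e^(t)sin(5t) - 3C_2e^(t)cos(5t), z(t) = 2C_1e^(t)sin(5t) + C_1e^(t)cos(5t) + C_2e^(t)sin(5t) - 2C_2e^(t)cos(5t)

Coefficient matrix A = [[-34, 50], [-25, 36]].
Characteristic polynomial det(A - λI) = λ^2 - 2λ + 26 = 0.
Eigenvalues λ = 1 ± 5i (complex conjugate pair).
For λ=1+5i: an eigenvector is (1,1) - i(3,2) = (1 - 3i, 1 - 2i).
A real fundamental pair from Re and Im of e^((1+5i)t)v: X_1 = e^(t)(cos(5t)·(1,1) + sin(5t)·(3,2)), X_2 = e^(t)(sin(5t)·(1,1) - cos(5t)·(3,2)).
General solution: C_1X_1 + C_2X_2.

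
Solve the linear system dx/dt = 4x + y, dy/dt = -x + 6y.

Coefficient matrix A = [[4, 1], [-1, 6]].
Characteristic polynomial det(A - λI) = λ^2 - 10λ + 25 = 0.
Single eigenvalue λ = 5 with algebraic multiplicity 2.
Eigenvector v = (1,1); generalized eigenvector w with (A-λI)w=v is (-2,-1).
General solution: e^(5t)[c_1·v + c_2·(t·v + w)].

x(t) = c_1e^(5t) + c_2te^(5t) - 2c_2e^(5t), y(t) = c_1e^(5t) + c_2te^(5t) - c_2e^(5t)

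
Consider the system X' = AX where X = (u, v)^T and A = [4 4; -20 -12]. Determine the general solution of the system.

Coefficient matrix A = [[4, 4], [-20, -12]].
Characteristic polynomial det(A - λI) = λ^2 + 8λ + 32 = 0.
Eigenvalues λ = -4 ± 4i (complex conjugate pair).
For λ=-4+4i: an eigenvector is (1,-2) - i(0,-1) = (1, -2 + i).
A real fundamental pair from Re and Im of e^((-4+4i)t)v: X_1 = e^(-4t)(cos(4t)·(1,-2) + sin(4t)·(0,-1)), X_2 = e^(-4t)(sin(4t)·(1,-2) - cos(4t)·(0,-1)).
General solution: C_1X_1 + C_2X_2.

u(t) = C_1e^(-4t)cos(4t) + C_2e^(-4t)sin(4t), v(t) = -C_1e^(-4t)sin(4t) - 2C_1e^(-4t)cos(4t) - 2C_2e^(-4t)sin(4t) + C_2e^(-4t)cos(4t)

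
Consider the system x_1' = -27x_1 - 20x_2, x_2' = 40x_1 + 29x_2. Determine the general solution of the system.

x_1(t) = -2c_1e^(t)sin(4t) + c_1e^(t)cos(4t) + c_2e^(t)sin(4t) + 2c_2e^(t)cos(4t), x_2(t) = 3c_1e^(t)sin(4t) - c_1e^(t)cos(4t) - c_2e^(t)sin(4t) - 3c_2e^(t)cos(4t)

Coefficient matrix A = [[-27, -20], [40, 29]].
Characteristic polynomial det(A - λI) = λ^2 - 2λ + 17 = 0.
Eigenvalues λ = 1 ± 4i (complex conjugate pair).
For λ=1+4i: an eigenvector is (1,-1) - i(-2,3) = (1 + 2i, -1 - 3i).
A real fundamental pair from Re and Im of e^((1+4i)t)v: X_1 = e^(t)(cos(4t)·(1,-1) + sin(4t)·(-2,3)), X_2 = e^(t)(sin(4t)·(1,-1) - cos(4t)·(-2,3)).
General solution: c_1X_1 + c_2X_2.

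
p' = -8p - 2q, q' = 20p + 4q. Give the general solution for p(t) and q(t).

p(t) = c_1e^(-2t)cos(2t) + c_2e^(-2t)sin(2t), q(t) = c_1e^(-2t)sin(2t) - 3c_1e^(-2t)cos(2t) - 3c_2e^(-2t)sin(2t) - c_2e^(-2t)cos(2t)

Coefficient matrix A = [[-8, -2], [20, 4]].
Characteristic polynomial det(A - λI) = λ^2 + 4λ + 8 = 0.
Eigenvalues λ = -2 ± 2i (complex conjugate pair).
For λ=-2+2i: an eigenvector is (1,-3) - i(0,1) = (1, -3 - i).
A real fundamental pair from Re and Im of e^((-2+2i)t)v: X_1 = e^(-2t)(cos(2t)·(1,-3) + sin(2t)·(0,1)), X_2 = e^(-2t)(sin(2t)·(1,-3) - cos(2t)·(0,1)).
General solution: c_1X_1 + c_2X_2.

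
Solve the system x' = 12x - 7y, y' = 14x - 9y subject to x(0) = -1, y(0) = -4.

Coefficient matrix A = [[12, -7], [14, -9]].
Characteristic polynomial det(A - λI) = λ^2 - 3λ - 10 = 0.
Eigenvalues λ = 5, -2.
For λ=5: (A-λI) row 1 is [7, -7], so an eigenvector is (-1, -1).
For λ=-2: (A-λI) row 1 is [14, -7], so an eigenvector is (1, 2).
General solution: C_1e^(5t)(-1,-1) + C_2e^(-2t)(1,2).
Applying x(0)=-1, y(0)=-4 gives C_1=-2, C_2=-3.

x(t) = 2e^(5t) - 3e^(-2t), y(t) = 2e^(5t) - 6e^(-2t)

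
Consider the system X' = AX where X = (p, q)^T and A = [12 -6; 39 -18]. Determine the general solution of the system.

Coefficient matrix A = [[12, -6], [39, -18]].
Characteristic polynomial det(A - λI) = λ^2 + 6λ + 18 = 0.
Eigenvalues λ = -3 ± 3i (complex conjugate pair).
For λ=-3+3i: an eigenvector is (1,3) - i(-1,-2) = (1 + i, 3 + 2i).
A real fundamental pair from Re and Im of e^((-3+3i)t)v: X_1 = e^(-3t)(cos(3t)·(1,3) + sin(3t)·(-1,-2)), X_2 = e^(-3t)(sin(3t)·(1,3) - cos(3t)·(-1,-2)).
General solution: C_1X_1 + C_2X_2.

p(t) = -C_1e^(-3t)sin(3t) + C_1e^(-3t)cos(3t) + C_2e^(-3t)sin(3t) + C_2e^(-3t)cos(3t), q(t) = -2C_1e^(-3t)sin(3t) + 3C_1e^(-3t)cos(3t) + 3C_2e^(-3t)sin(3t) + 2C_2e^(-3t)cos(3t)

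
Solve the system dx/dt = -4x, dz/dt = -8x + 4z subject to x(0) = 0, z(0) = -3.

Coefficient matrix A = [[-4, 0], [-8, 4]].
Characteristic polynomial det(A - λI) = λ^2 - 16 = 0.
Eigenvalues λ = 4, -4.
For λ=4: (A-λI) row 1 is [-8, 0], so an eigenvector is (0, 1).
For λ=-4: (A-λI) row 2 is [-8, 8], so an eigenvector is (-1, -1).
General solution: K_1e^(4t)(0,1) + K_2e^(-4t)(-1,-1).
Applying x(0)=0, z(0)=-3 gives K_1=-3, K_2=0.

x(t) = 0, z(t) = -3e^(4t)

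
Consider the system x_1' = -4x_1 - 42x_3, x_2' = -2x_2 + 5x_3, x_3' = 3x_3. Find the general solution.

Coefficient matrix A = [[-4, 0, -42], [0, -2, 5], [0, 0, 3]].
det(A - λI) = 0 gives eigenvalues λ = -4, -2, 3.
For λ=-4: eigenvector (1,0,0).
For λ=-2: eigenvector (0,1,0).
For λ=3: eigenvector (-6,1,1).
General solution: C_1e^(-4t)(1,0,0) + C_2e^(-2t)(0,1,0) + C_3e^(3t)(-6,1,1).

x_1(t) = C_1e^(-4t) - 6C_3e^(3t), x_2(t) = C_2e^(-2t) + C_3e^(3t), x_3(t) = C_3e^(3t)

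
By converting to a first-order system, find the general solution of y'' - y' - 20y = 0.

Let x_1 = y, x_2 = y'. Then x_1' = x_2 and x_2' = 20x_1 + x_2.
A = [[0,1],[20,1]]; det(A-λI) = λ^2 - λ - 20.
Eigenvalues λ = -4, 5 with eigenvectors (1,-4), (1,5).

y(t) = C_1e^(-4t) + C_2e^(5t)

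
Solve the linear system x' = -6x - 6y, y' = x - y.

Coefficient matrix A = [[-6, -6], [1, -1]].
Characteristic polynomial det(A - λI) = λ^2 + 7λ + 12 = 0.
Eigenvalues λ = -3, -4.
For λ=-3: (A-λI) row 1 is [-3, -6], so an eigenvector is (2, -1).
For λ=-4: (A-λI) row 1 is [-2, -6], so an eigenvector is (3, -1).
General solution: K_1e^(-3t)(2,-1) + K_2e^(-4t)(3,-1).

x(t) = 2K_1e^(-3t) + 3K_2e^(-4t), y(t) = -K_1e^(-3t) - K_2e^(-4t)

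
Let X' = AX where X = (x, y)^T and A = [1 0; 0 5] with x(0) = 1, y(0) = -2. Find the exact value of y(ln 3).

-486

A = [[1,0],[0,5]]; eigenvalues λ = 5, 1.
Eigenvectors: (0,-1) for λ=5, (1,0) for λ=1.
From the initial condition, c_1 = 2, c_2 = 1.
y(ln 3) = (2)(3^5)(-1) + (1)(3^1)(0) = -486.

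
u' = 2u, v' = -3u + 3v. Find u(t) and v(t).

u(t) = C_2e^(2t), v(t) = -C_1e^(3t) + 3C_2e^(2t)

Coefficient matrix A = [[2, 0], [-3, 3]].
Characteristic polynomial det(A - λI) = λ^2 - 5λ + 6 = 0.
Eigenvalues λ = 3, 2.
For λ=3: (A-λI) row 1 is [-1, 0], so an eigenvector is (0, -1).
For λ=2: (A-λI) row 2 is [-3, 1], so an eigenvector is (1, 3).
General solution: C_1e^(3t)(0,-1) + C_2e^(2t)(1,3).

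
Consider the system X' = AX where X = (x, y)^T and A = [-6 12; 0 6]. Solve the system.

x(t) = C_1e^(-6t) - C_2e^(6t), y(t) = -C_2e^(6t)

Coefficient matrix A = [[-6, 12], [0, 6]].
Characteristic polynomial det(A - λI) = λ^2 - 36 = 0.
Eigenvalues λ = -6, 6.
For λ=-6: (A-λI) row 1 is [0, 12], so an eigenvector is (1, 0).
For λ=6: (A-λI) row 1 is [-12, 12], so an eigenvector is (-1, -1).
General solution: C_1e^(-6t)(1,0) + C_2e^(6t)(-1,-1).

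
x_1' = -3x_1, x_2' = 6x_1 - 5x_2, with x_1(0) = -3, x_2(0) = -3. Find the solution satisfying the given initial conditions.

x_1(t) = -3e^(-3t), x_2(t) = -9e^(-3t) + 6e^(-5t)

Coefficient matrix A = [[-3, 0], [6, -5]].
Characteristic polynomial det(A - λI) = λ^2 + 8λ + 15 = 0.
Eigenvalues λ = -3, -5.
For λ=-3: (A-λI) row 2 is [6, -2], so an eigenvector is (-1, -3).
For λ=-5: (A-λI) row 1 is [2, 0], so an eigenvector is (0, -1).
General solution: C_1e^(-3t)(-1,-3) + C_2e^(-5t)(0,-1).
Applying x_1(0)=-3, x_2(0)=-3 gives C_1=3, C_2=-6.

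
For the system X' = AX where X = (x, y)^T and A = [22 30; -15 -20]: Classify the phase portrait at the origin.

unstable spiral

A = [[22,30],[-15,-20]]; det(A-λI) = λ^2 - 2λ + 10.
λ = 1 ± 3i: positive real part.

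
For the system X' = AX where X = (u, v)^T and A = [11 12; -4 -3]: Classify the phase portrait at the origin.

unstable node

A = [[11,12],[-4,-3]]; det(A-λI) = λ^2 - 8λ + 15.
λ = 3, 5: both positive.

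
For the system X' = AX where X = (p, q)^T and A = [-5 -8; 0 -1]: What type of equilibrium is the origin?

A = [[-5,-8],[0,-1]]; det(A-λI) = λ^2 + 6λ + 5.
λ = -5, -1: both negative.

stable node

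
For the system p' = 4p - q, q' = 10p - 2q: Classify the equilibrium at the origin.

unstable spiral

A = [[4,-1],[10,-2]]; det(A-λI) = λ^2 - 2λ + 2.
λ = 1 ± i: positive real part.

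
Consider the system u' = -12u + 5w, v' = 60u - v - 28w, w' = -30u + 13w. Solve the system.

u(t) = -c_1e^(3t) + c_3e^(-2t), v(t) = 6c_1e^(3t) + c_2e^(-t) - 4c_3e^(-2t), w(t) = -3c_1e^(3t) + 2c_3e^(-2t)

Coefficient matrix A = [[-12, 0, 5], [60, -1, -28], [-30, 0, 13]].
det(A - λI) = 0 gives eigenvalues λ = 3, -1, -2.
For λ=3: eigenvector (-1,6,-3).
For λ=-1: eigenvector (0,1,0).
For λ=-2: eigenvector (1,-4,2).
General solution: c_1e^(3t)(-1,6,-3) + c_2e^(-t)(0,1,0) + c_3e^(-2t)(1,-4,2).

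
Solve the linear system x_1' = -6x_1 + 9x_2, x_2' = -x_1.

Coefficient matrix A = [[-6, 9], [-1, 0]].
Characteristic polynomial det(A - λI) = λ^2 + 6λ + 9 = 0.
Single eigenvalue λ = -3 with algebraic multiplicity 2.
Eigenvector v = (-3,-1); generalized eigenvector w with (A-λI)w=v is (-2,-1).
General solution: e^(-3t)[c_1·v + c_2·(t·v + w)].

x_1(t) = -3c_1e^(-3t) - 3c_2te^(-3t) - 2c_2e^(-3t), x_2(t) = -c_1e^(-3t) - c_2te^(-3t) - c_2e^(-3t)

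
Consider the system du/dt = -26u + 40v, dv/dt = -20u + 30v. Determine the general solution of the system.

Coefficient matrix A = [[-26, 40], [-20, 30]].
Characteristic polynomial det(A - λI) = λ^2 - 4λ + 20 = 0.
Eigenvalues λ = 2 ± 4i (complex conjugate pair).
For λ=2+4i: an eigenvector is (-3,-2) - i(1,1) = (-3 - i, -2 - i).
A real fundamental pair from Re and Im of e^((2+4i)t)v: X_1 = e^(2t)(cos(4t)·(-3,-2) + sin(4t)·(1,1)), X_2 = e^(2t)(sin(4t)·(-3,-2) - cos(4t)·(1,1)).
General solution: C_1X_1 + C_2X_2.

u(t) = C_1e^(2t)sin(4t) - 3C_1e^(2t)cos(4t) - 3C_2e^(2t)sin(4t) - C_2e^(2t)cos(4t), v(t) = C_1e^(2t)sin(4t) - 2C_1e^(2t)cos(4t) - 2C_2e^(2t)sin(4t) - C_2e^(2t)cos(4t)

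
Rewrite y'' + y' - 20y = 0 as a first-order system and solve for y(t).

y(t) = C_1e^(4t) + C_2e^(-5t)

Let x_1 = y, x_2 = y'. Then x_1' = x_2 and x_2' = 20x_1 - x_2.
A = [[0,1],[20,-1]]; det(A-λI) = λ^2 + λ - 20.
Eigenvalues λ = 4, -5 with eigenvectors (1,4), (1,-5).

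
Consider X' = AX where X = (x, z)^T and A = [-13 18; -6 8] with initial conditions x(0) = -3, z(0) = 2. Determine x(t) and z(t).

x(t) = 21e^(-t) - 24e^(-4t), z(t) = 14e^(-t) - 12e^(-4t)

Coefficient matrix A = [[-13, 18], [-6, 8]].
Characteristic polynomial det(A - λI) = λ^2 + 5λ + 4 = 0.
Eigenvalues λ = -1, -4.
For λ=-1: (A-λI) row 1 is [-12, 18], so an eigenvector is (3, 2).
For λ=-4: (A-λI) row 1 is [-9, 18], so an eigenvector is (2, 1).
General solution: C_1e^(-t)(3,2) + C_2e^(-4t)(2,1).
Applying x(0)=-3, z(0)=2 gives C_1=7, C_2=-12.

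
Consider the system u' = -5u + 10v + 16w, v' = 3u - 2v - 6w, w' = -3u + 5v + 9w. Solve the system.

Coefficient matrix A = [[-5, 10, 16], [3, -2, -6], [-3, 5, 9]].
det(A - λI) = 0 gives eigenvalues λ = 1, -2, 3.
For λ=1: eigenvector (1,-1,1).
For λ=-2: eigenvector (2,-1,1).
For λ=3: eigenvector (2,0,1).
General solution: C_1e^(t)(1,-1,1) + C_2e^(-2t)(2,-1,1) + C_3e^(3t)(2,0,1).

u(t) = C_1e^(t) + 2C_2e^(-2t) + 2C_3e^(3t), v(t) = -C_1e^(t) - C_2e^(-2t), w(t) = C_1e^(t) + C_2e^(-2t) + C_3e^(3t)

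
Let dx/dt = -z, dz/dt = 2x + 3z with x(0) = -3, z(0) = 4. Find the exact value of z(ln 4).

40

A = [[0,-1],[2,3]]; eigenvalues λ = 1, 2.
Eigenvectors: (-1,1) for λ=1, (1,-2) for λ=2.
From the initial condition, c_1 = 2, c_2 = -1.
z(ln 4) = (2)(4^1)(1) + (-1)(4^2)(-2) = 40.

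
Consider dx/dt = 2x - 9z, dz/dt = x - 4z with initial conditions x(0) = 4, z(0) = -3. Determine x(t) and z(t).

Coefficient matrix A = [[2, -9], [1, -4]].
Characteristic polynomial det(A - λI) = λ^2 + 2λ + 1 = 0.
Single eigenvalue λ = -1 with algebraic multiplicity 2.
Eigenvector v = (3,1); generalized eigenvector w with (A-λI)w=v is (1,0).
General solution: e^(-t)[K_1·v + K_2·(t·v + w)].
Applying x(0)=4, z(0)=-3 gives K_1=-3, K_2=13.

x(t) = 39te^(-t) + 4e^(-t), z(t) = 13te^(-t) - 3e^(-t)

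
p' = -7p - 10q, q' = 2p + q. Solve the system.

p(t) = -2C_1e^(-3t)sin(2t) + C_1e^(-3t)cos(2t) + C_2e^(-3t)sin(2t) + 2C_2e^(-3t)cos(2t), q(t) = C_1e^(-3t)sin(2t) - C_2e^(-3t)cos(2t)

Coefficient matrix A = [[-7, -10], [2, 1]].
Characteristic polynomial det(A - λI) = λ^2 + 6λ + 13 = 0.
Eigenvalues λ = -3 ± 2i (complex conjugate pair).
For λ=-3+2i: an eigenvector is (1,0) - i(-2,1) = (1 + 2i, 0 - i).
A real fundamental pair from Re and Im of e^((-3+2i)t)v: X_1 = e^(-3t)(cos(2t)·(1,0) + sin(2t)·(-2,1)), X_2 = e^(-3t)(sin(2t)·(1,0) - cos(2t)·(-2,1)).
General solution: C_1X_1 + C_2X_2.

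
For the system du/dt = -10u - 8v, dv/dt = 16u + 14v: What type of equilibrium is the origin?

A = [[-10,-8],[16,14]]; det(A-λI) = λ^2 - 4λ - 12.
λ = 6, -2: opposite signs.

saddle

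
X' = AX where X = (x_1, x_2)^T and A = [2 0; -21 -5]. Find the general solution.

Coefficient matrix A = [[2, 0], [-21, -5]].
Characteristic polynomial det(A - λI) = λ^2 + 3λ - 10 = 0.
Eigenvalues λ = 2, -5.
For λ=2: (A-λI) row 2 is [-21, -7], so an eigenvector is (1, -3).
For λ=-5: (A-λI) row 1 is [7, 0], so an eigenvector is (0, 1).
General solution: C_1e^(2t)(1,-3) + C_2e^(-5t)(0,1).

x_1(t) = C_1e^(2t), x_2(t) = -3C_1e^(2t) + C_2e^(-5t)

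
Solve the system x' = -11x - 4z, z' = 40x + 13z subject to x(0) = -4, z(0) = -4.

Coefficient matrix A = [[-11, -4], [40, 13]].
Characteristic polynomial det(A - λI) = λ^2 - 2λ + 17 = 0.
Eigenvalues λ = 1 ± 4i (complex conjugate pair).
For λ=1+4i: an eigenvector is (0,-1) - i(1,-3) = (0 - i, -1 + 3i).
A real fundamental pair from Re and Im of e^((1+4i)t)v: X_1 = e^(t)(cos(4t)·(0,-1) + sin(4t)·(1,-3)), X_2 = e^(t)(sin(4t)·(0,-1) - cos(4t)·(1,-3)).
General solution: C_1X_1 + C_2X_2.
Applying x(0)=-4, z(0)=-4 gives C_1=16, C_2=4.

x(t) = 16e^(t)sin(4t) - 4e^(t)cos(4t), z(t) = -52e^(t)sin(4t) - 4e^(t)cos(4t)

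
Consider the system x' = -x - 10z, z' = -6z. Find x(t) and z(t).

Coefficient matrix A = [[-1, -10], [0, -6]].
Characteristic polynomial det(A - λI) = λ^2 + 7λ + 6 = 0.
Eigenvalues λ = -1, -6.
For λ=-1: (A-λI) row 1 is [0, -10], so an eigenvector is (-1, 0).
For λ=-6: (A-λI) row 1 is [5, -10], so an eigenvector is (2, 1).
General solution: K_1e^(-t)(-1,0) + K_2e^(-6t)(2,1).

x(t) = -K_1e^(-t) + 2K_2e^(-6t), z(t) = K_2e^(-6t)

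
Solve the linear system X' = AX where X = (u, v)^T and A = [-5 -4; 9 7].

Coefficient matrix A = [[-5, -4], [9, 7]].
Characteristic polynomial det(A - λI) = λ^2 - 2λ + 1 = 0.
Single eigenvalue λ = 1 with algebraic multiplicity 2.
Eigenvector v = (2,-3); generalized eigenvector w with (A-λI)w=v is (-1,1).
General solution: e^(t)[K_1·v + K_2·(t·v + w)].

u(t) = 2K_1e^(t) + 2K_2te^(t) - K_2e^(t), v(t) = -3K_1e^(t) - 3K_2te^(t) + K_2e^(t)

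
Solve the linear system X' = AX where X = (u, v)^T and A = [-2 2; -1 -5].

u(t) = 2C_1e^(-3t) + C_2e^(-4t), v(t) = -C_1e^(-3t) - C_2e^(-4t)

Coefficient matrix A = [[-2, 2], [-1, -5]].
Characteristic polynomial det(A - λI) = λ^2 + 7λ + 12 = 0.
Eigenvalues λ = -3, -4.
For λ=-3: (A-λI) row 1 is [1, 2], so an eigenvector is (2, -1).
For λ=-4: (A-λI) row 1 is [2, 2], so an eigenvector is (1, -1).
General solution: C_1e^(-3t)(2,-1) + C_2e^(-4t)(1,-1).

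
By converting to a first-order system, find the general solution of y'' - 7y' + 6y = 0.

y(t) = C_1e^(t) + C_2e^(6t)

Let x_1 = y, x_2 = y'. Then x_1' = x_2 and x_2' = -6x_1 + 7x_2.
A = [[0,1],[-6,7]]; det(A-λI) = λ^2 - 7λ + 6.
Eigenvalues λ = 1, 6 with eigenvectors (1,1), (1,6).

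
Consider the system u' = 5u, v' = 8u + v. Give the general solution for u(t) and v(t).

Coefficient matrix A = [[5, 0], [8, 1]].
Characteristic polynomial det(A - λI) = λ^2 - 6λ + 5 = 0.
Eigenvalues λ = 5, 1.
For λ=5: (A-λI) row 2 is [8, -4], so an eigenvector is (-1, -2).
For λ=1: (A-λI) row 1 is [4, 0], so an eigenvector is (0, -1).
General solution: c_1e^(5t)(-1,-2) + c_2e^(t)(0,-1).

u(t) = -c_1e^(5t), v(t) = -2c_1e^(5t) - c_2e^(t)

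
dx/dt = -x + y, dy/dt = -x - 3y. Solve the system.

Coefficient matrix A = [[-1, 1], [-1, -3]].
Characteristic polynomial det(A - λI) = λ^2 + 4λ + 4 = 0.
Single eigenvalue λ = -2 with algebraic multiplicity 2.
Eigenvector v = (1,-1); generalized eigenvector w with (A-λI)w=v is (-2,3).
General solution: e^(-2t)[c_1·v + c_2·(t·v + w)].

x(t) = c_1e^(-2t) + c_2te^(-2t) - 2c_2e^(-2t), y(t) = -c_1e^(-2t) - c_2te^(-2t) + 3c_2e^(-2t)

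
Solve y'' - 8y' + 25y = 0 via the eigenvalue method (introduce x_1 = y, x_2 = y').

Let x_1 = y, x_2 = y'. Then x_1' = x_2 and x_2' = -25x_1 + 8x_2.
A = [[0,1],[-25,8]]; det(A-λI) = λ^2 - 8λ + 25.
Eigenvalues λ = 4 ± 3i.

y(t) = c_1e^(4t)cos(3t) + c_2e^(4t)sin(3t)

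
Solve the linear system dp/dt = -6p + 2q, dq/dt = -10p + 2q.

p(t) = c_1e^(-2t)sin(2t) - c_2e^(-2t)cos(2t), q(t) = 2c_1e^(-2t)sin(2t) + c_1e^(-2t)cos(2t) + c_2e^(-2t)sin(2t) - 2c_2e^(-2t)cos(2t)

Coefficient matrix A = [[-6, 2], [-10, 2]].
Characteristic polynomial det(A - λI) = λ^2 + 4λ + 8 = 0.
Eigenvalues λ = -2 ± 2i (complex conjugate pair).
For λ=-2+2i: an eigenvector is (0,1) - i(1,2) = (0 - i, 1 - 2i).
A real fundamental pair from Re and Im of e^((-2+2i)t)v: X_1 = e^(-2t)(cos(2t)·(0,1) + sin(2t)·(1,2)), X_2 = e^(-2t)(sin(2t)·(0,1) - cos(2t)·(1,2)).
General solution: c_1X_1 + c_2X_2.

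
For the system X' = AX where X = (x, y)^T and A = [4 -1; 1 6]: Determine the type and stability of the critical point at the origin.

A = [[4,-1],[1,6]]; det(A-λI) = λ^2 - 10λ + 25.
repeated λ = 5 with a single eigenvector.

unstable improper node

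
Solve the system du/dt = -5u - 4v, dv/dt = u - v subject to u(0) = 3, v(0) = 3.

Coefficient matrix A = [[-5, -4], [1, -1]].
Characteristic polynomial det(A - λI) = λ^2 + 6λ + 9 = 0.
Single eigenvalue λ = -3 with algebraic multiplicity 2.
Eigenvector v = (-2,1); generalized eigenvector w with (A-λI)w=v is (-1,1).
General solution: e^(-3t)[K_1·v + K_2·(t·v + w)].
Applying u(0)=3, v(0)=3 gives K_1=-6, K_2=9.

u(t) = -18te^(-3t) + 3e^(-3t), v(t) = 9te^(-3t) + 3e^(-3t)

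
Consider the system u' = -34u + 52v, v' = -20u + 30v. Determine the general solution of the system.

Coefficient matrix A = [[-34, 52], [-20, 30]].
Characteristic polynomial det(A - λI) = λ^2 + 4λ + 20 = 0.
Eigenvalues λ = -2 ± 4i (complex conjugate pair).
For λ=-2+4i: an eigenvector is (-2,-1) - i(3,2) = (-2 - 3i, -1 - 2i).
A real fundamental pair from Re and Im of e^((-2+4i)t)v: X_1 = e^(-2t)(cos(4t)·(-2,-1) + sin(4t)·(3,2)), X_2 = e^(-2t)(sin(4t)·(-2,-1) - cos(4t)·(3,2)).
General solution: K_1X_1 + K_2X_2.

u(t) = 3K_1e^(-2t)sin(4t) - 2K_1e^(-2t)cos(4t) - 2K_2e^(-2t)sin(4t) - 3K_2e^(-2t)cos(4t), v(t) = 2K_1e^(-2t)sin(4t) - K_1e^(-2t)cos(4t) - K_2e^(-2t)sin(4t) - 2K_2e^(-2t)cos(4t)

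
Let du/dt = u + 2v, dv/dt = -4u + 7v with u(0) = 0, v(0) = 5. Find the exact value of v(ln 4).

9920

A = [[1,2],[-4,7]]; eigenvalues λ = 5, 3.
Eigenvectors: (-1,-2) for λ=5, (-1,-1) for λ=3.
From the initial condition, c_1 = -5, c_2 = 5.
v(ln 4) = (-5)(4^5)(-2) + (5)(4^3)(-1) = 9920.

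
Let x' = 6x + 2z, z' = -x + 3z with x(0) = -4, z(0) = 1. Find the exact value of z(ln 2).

A = [[6,2],[-1,3]]; eigenvalues λ = 4, 5.
Eigenvectors: (1,-1) for λ=4, (2,-1) for λ=5.
From the initial condition, c_1 = 2, c_2 = -3.
z(ln 2) = (2)(2^4)(-1) + (-3)(2^5)(-1) = 64.

64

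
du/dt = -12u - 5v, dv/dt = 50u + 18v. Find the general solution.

u(t) = K_1e^(3t)sin(5t) - K_2e^(3t)cos(5t), v(t) = -3K_1e^(3t)sin(5t) - K_1e^(3t)cos(5t) - K_2e^(3t)sin(5t) + 3K_2e^(3t)cos(5t)

Coefficient matrix A = [[-12, -5], [50, 18]].
Characteristic polynomial det(A - λI) = λ^2 - 6λ + 34 = 0.
Eigenvalues λ = 3 ± 5i (complex conjugate pair).
For λ=3+5i: an eigenvector is (0,-1) - i(1,-3) = (0 - i, -1 + 3i).
A real fundamental pair from Re and Im of e^((3+5i)t)v: X_1 = e^(3t)(cos(5t)·(0,-1) + sin(5t)·(1,-3)), X_2 = e^(3t)(sin(5t)·(0,-1) - cos(5t)·(1,-3)).
General solution: K_1X_1 + K_2X_2.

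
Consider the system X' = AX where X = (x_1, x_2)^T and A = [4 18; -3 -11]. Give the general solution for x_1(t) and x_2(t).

Coefficient matrix A = [[4, 18], [-3, -11]].
Characteristic polynomial det(A - λI) = λ^2 + 7λ + 10 = 0.
Eigenvalues λ = -5, -2.
For λ=-5: (A-λI) row 1 is [9, 18], so an eigenvector is (-2, 1).
For λ=-2: (A-λI) row 1 is [6, 18], so an eigenvector is (3, -1).
General solution: K_1e^(-5t)(-2,1) + K_2e^(-2t)(3,-1).

x_1(t) = -2K_1e^(-5t) + 3K_2e^(-2t), x_2(t) = K_1e^(-5t) - K_2e^(-2t)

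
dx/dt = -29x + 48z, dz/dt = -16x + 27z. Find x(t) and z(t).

Coefficient matrix A = [[-29, 48], [-16, 27]].
Characteristic polynomial det(A - λI) = λ^2 + 2λ - 15 = 0.
Eigenvalues λ = -5, 3.
For λ=-5: (A-λI) row 1 is [-24, 48], so an eigenvector is (2, 1).
For λ=3: (A-λI) row 1 is [-32, 48], so an eigenvector is (3, 2).
General solution: K_1e^(-5t)(2,1) + K_2e^(3t)(3,2).

x(t) = 2K_1e^(-5t) + 3K_2e^(3t), z(t) = K_1e^(-5t) + 2K_2e^(3t)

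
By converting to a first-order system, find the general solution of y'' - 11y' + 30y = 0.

y(t) = C_1e^(6t) + C_2e^(5t)

Let x_1 = y, x_2 = y'. Then x_1' = x_2 and x_2' = -30x_1 + 11x_2.
A = [[0,1],[-30,11]]; det(A-λI) = λ^2 - 11λ + 30.
Eigenvalues λ = 6, 5 with eigenvectors (1,6), (1,5).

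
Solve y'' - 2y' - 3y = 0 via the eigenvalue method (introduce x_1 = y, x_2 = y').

Let x_1 = y, x_2 = y'. Then x_1' = x_2 and x_2' = 3x_1 + 2x_2.
A = [[0,1],[3,2]]; det(A-λI) = λ^2 - 2λ - 3.
Eigenvalues λ = 3, -1 with eigenvectors (1,3), (1,-1).

y(t) = K_1e^(3t) + K_2e^(-t)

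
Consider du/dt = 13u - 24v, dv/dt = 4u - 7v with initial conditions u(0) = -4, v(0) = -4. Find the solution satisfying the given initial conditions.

u(t) = 12e^(5t) - 16e^(t), v(t) = 4e^(5t) - 8e^(t)

Coefficient matrix A = [[13, -24], [4, -7]].
Characteristic polynomial det(A - λI) = λ^2 - 6λ + 5 = 0.
Eigenvalues λ = 5, 1.
For λ=5: (A-λI) row 1 is [8, -24], so an eigenvector is (-3, -1).
For λ=1: (A-λI) row 1 is [12, -24], so an eigenvector is (2, 1).
General solution: K_1e^(5t)(-3,-1) + K_2e^(t)(2,1).
Applying u(0)=-4, v(0)=-4 gives K_1=-4, K_2=-8.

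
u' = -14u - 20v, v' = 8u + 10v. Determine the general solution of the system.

u(t) = 2K_1e^(-2t)sin(4t) + K_1e^(-2t)cos(4t) + K_2e^(-2t)sin(4t) - 2K_2e^(-2t)cos(4t), v(t) = -K_1e^(-2t)sin(4t) - K_1e^(-2t)cos(4t) - K_2e^(-2t)sin(4t) + K_2e^(-2t)cos(4t)

Coefficient matrix A = [[-14, -20], [8, 10]].
Characteristic polynomial det(A - λI) = λ^2 + 4λ + 20 = 0.
Eigenvalues λ = -2 ± 4i (complex conjugate pair).
For λ=-2+4i: an eigenvector is (1,-1) - i(2,-1) = (1 - 2i, -1 + i).
A real fundamental pair from Re and Im of e^((-2+4i)t)v: X_1 = e^(-2t)(cos(4t)·(1,-1) + sin(4t)·(2,-1)), X_2 = e^(-2t)(sin(4t)·(1,-1) - cos(4t)·(2,-1)).
General solution: K_1X_1 + K_2X_2.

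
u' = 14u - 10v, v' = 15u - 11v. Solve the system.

Coefficient matrix A = [[14, -10], [15, -11]].
Characteristic polynomial det(A - λI) = λ^2 - 3λ - 4 = 0.
Eigenvalues λ = -1, 4.
For λ=-1: (A-λI) row 1 is [15, -10], so an eigenvector is (-2, -3).
For λ=4: (A-λI) row 1 is [10, -10], so an eigenvector is (1, 1).
General solution: c_1e^(-t)(-2,-3) + c_2e^(4t)(1,1).

u(t) = -2c_1e^(-t) + c_2e^(4t), v(t) = -3c_1e^(-t) + c_2e^(4t)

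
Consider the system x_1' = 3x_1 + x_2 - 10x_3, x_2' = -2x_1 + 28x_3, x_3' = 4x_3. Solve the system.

Coefficient matrix A = [[3, 1, -10], [-2, 0, 28], [0, 0, 4]].
det(A - λI) = 0 gives eigenvalues λ = 1, 4, 2.
For λ=1: eigenvector (1,-2,0).
For λ=4: eigenvector (-2,8,1).
For λ=2: eigenvector (1,-1,0).
General solution: C_1e^(t)(1,-2,0) + C_2e^(4t)(-2,8,1) + C_3e^(2t)(1,-1,0).

x_1(t) = C_1e^(t) - 2C_2e^(4t) + C_3e^(2t), x_2(t) = -2C_1e^(t) + 8C_2e^(4t) - C_3e^(2t), x_3(t) = C_2e^(4t)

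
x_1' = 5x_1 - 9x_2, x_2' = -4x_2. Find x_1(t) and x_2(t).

x_1(t) = C_1e^(-4t) - C_2e^(5t), x_2(t) = C_1e^(-4t)

Coefficient matrix A = [[5, -9], [0, -4]].
Characteristic polynomial det(A - λI) = λ^2 - λ - 20 = 0.
Eigenvalues λ = -4, 5.
For λ=-4: (A-λI) row 1 is [9, -9], so an eigenvector is (1, 1).
For λ=5: (A-λI) row 1 is [0, -9], so an eigenvector is (-1, 0).
General solution: C_1e^(-4t)(1,1) + C_2e^(5t)(-1,0).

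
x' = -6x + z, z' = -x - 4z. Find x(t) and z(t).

x(t) = -c_1e^(-5t) - c_2te^(-5t) + c_2e^(-5t), z(t) = -c_1e^(-5t) - c_2te^(-5t)

Coefficient matrix A = [[-6, 1], [-1, -4]].
Characteristic polynomial det(A - λI) = λ^2 + 10λ + 25 = 0.
Single eigenvalue λ = -5 with algebraic multiplicity 2.
Eigenvector v = (-1,-1); generalized eigenvector w with (A-λI)w=v is (1,0).
General solution: e^(-5t)[c_1·v + c_2·(t·v + w)].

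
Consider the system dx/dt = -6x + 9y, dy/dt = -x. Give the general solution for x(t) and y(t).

x(t) = -3c_1e^(-3t) - 3c_2te^(-3t) - 2c_2e^(-3t), y(t) = -c_1e^(-3t) - c_2te^(-3t) - c_2e^(-3t)

Coefficient matrix A = [[-6, 9], [-1, 0]].
Characteristic polynomial det(A - λI) = λ^2 + 6λ + 9 = 0.
Single eigenvalue λ = -3 with algebraic multiplicity 2.
Eigenvector v = (-3,-1); generalized eigenvector w with (A-λI)w=v is (-2,-1).
General solution: e^(-3t)[c_1·v + c_2·(t·v + w)].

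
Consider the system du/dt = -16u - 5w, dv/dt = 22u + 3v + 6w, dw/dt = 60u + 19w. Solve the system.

u(t) = -C_1e^(4t) - C_3e^(-t), v(t) = 2C_1e^(4t) + C_2e^(3t) + C_3e^(-t), w(t) = 4C_1e^(4t) + 3C_3e^(-t)

Coefficient matrix A = [[-16, 0, -5], [22, 3, 6], [60, 0, 19]].
det(A - λI) = 0 gives eigenvalues λ = 4, 3, -1.
For λ=4: eigenvector (-1,2,4).
For λ=3: eigenvector (0,1,0).
For λ=-1: eigenvector (-1,1,3).
General solution: C_1e^(4t)(-1,2,4) + C_2e^(3t)(0,1,0) + C_3e^(-t)(-1,1,3).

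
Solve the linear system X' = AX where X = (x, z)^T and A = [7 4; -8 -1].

Coefficient matrix A = [[7, 4], [-8, -1]].
Characteristic polynomial det(A - λI) = λ^2 - 6λ + 25 = 0.
Eigenvalues λ = 3 ± 4i (complex conjugate pair).
For λ=3+4i: an eigenvector is (-1,1) - i(0,1) = (-1, 1 - i).
A real fundamental pair from Re and Im of e^((3+4i)t)v: X_1 = e^(3t)(cos(4t)·(-1,1) + sin(4t)·(0,1)), X_2 = e^(3t)(sin(4t)·(-1,1) - cos(4t)·(0,1)).
General solution: K_1X_1 + K_2X_2.

x(t) = -K_1e^(3t)cos(4t) - K_2e^(3t)sin(4t), z(t) = K_1e^(3t)sin(4t) + K_1e^(3t)cos(4t) + K_2e^(3t)sin(4t) - K_2e^(3t)cos(4t)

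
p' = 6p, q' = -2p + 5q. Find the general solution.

Coefficient matrix A = [[6, 0], [-2, 5]].
Characteristic polynomial det(A - λI) = λ^2 - 11λ + 30 = 0.
Eigenvalues λ = 5, 6.
For λ=5: (A-λI) row 1 is [1, 0], so an eigenvector is (0, -1).
For λ=6: (A-λI) row 2 is [-2, -1], so an eigenvector is (-1, 2).
General solution: c_1e^(5t)(0,-1) + c_2e^(6t)(-1,2).

p(t) = -c_2e^(6t), q(t) = -c_1e^(5t) + 2c_2e^(6t)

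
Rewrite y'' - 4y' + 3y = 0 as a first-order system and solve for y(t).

Let x_1 = y, x_2 = y'. Then x_1' = x_2 and x_2' = -3x_1 + 4x_2.
A = [[0,1],[-3,4]]; det(A-λI) = λ^2 - 4λ + 3.
Eigenvalues λ = 1, 3 with eigenvectors (1,1), (1,3).

y(t) = K_1e^(t) + K_2e^(3t)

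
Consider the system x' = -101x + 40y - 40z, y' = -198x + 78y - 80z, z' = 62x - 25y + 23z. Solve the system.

x(t) = -5K_2e^(3t) - 2K_3e^(-t), y(t) = K_1e^(-2t) - 10K_2e^(3t) - 4K_3e^(-t), z(t) = K_1e^(-2t) + 3K_2e^(3t) + K_3e^(-t)

Coefficient matrix A = [[-101, 40, -40], [-198, 78, -80], [62, -25, 23]].
det(A - λI) = 0 gives eigenvalues λ = -2, 3, -1.
For λ=-2: eigenvector (0,1,1).
For λ=3: eigenvector (-5,-10,3).
For λ=-1: eigenvector (-2,-4,1).
General solution: K_1e^(-2t)(0,1,1) + K_2e^(3t)(-5,-10,3) + K_3e^(-t)(-2,-4,1).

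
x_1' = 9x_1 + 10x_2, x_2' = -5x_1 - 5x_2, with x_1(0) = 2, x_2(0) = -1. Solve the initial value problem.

x_1(t) = 4e^(2t)sin(t) + 2e^(2t)cos(t), x_2(t) = -3e^(2t)sin(t) - e^(2t)cos(t)

Coefficient matrix A = [[9, 10], [-5, -5]].
Characteristic polynomial det(A - λI) = λ^2 - 4λ + 5 = 0.
Eigenvalues λ = 2 ± i (complex conjugate pair).
For λ=2+i: an eigenvector is (-3,2) - i(-1,1) = (-3 + i, 2 - i).
A real fundamental pair from Re and Im of e^((2+i)t)v: X_1 = e^(2t)(cos(t)·(-3,2) + sin(t)·(-1,1)), X_2 = e^(2t)(sin(t)·(-3,2) - cos(t)·(-1,1)).
General solution: K_1X_1 + K_2X_2.
Applying x_1(0)=2, x_2(0)=-1 gives K_1=-1, K_2=-1.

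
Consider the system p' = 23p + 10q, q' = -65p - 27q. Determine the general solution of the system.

p(t) = -c_1e^(-2t)sin(5t) + c_1e^(-2t)cos(5t) + c_2e^(-2t)sin(5t) + c_2e^(-2t)cos(5t), q(t) = 2c_1e^(-2t)sin(5t) - 3c_1e^(-2t)cos(5t) - 3c_2e^(-2t)sin(5t) - 2c_2e^(-2t)cos(5t)

Coefficient matrix A = [[23, 10], [-65, -27]].
Characteristic polynomial det(A - λI) = λ^2 + 4λ + 29 = 0.
Eigenvalues λ = -2 ± 5i (complex conjugate pair).
For λ=-2+5i: an eigenvector is (1,-3) - i(-1,2) = (1 + i, -3 - 2i).
A real fundamental pair from Re and Im of e^((-2+5i)t)v: X_1 = e^(-2t)(cos(5t)·(1,-3) + sin(5t)·(-1,2)), X_2 = e^(-2t)(sin(5t)·(1,-3) - cos(5t)·(-1,2)).
General solution: c_1X_1 + c_2X_2.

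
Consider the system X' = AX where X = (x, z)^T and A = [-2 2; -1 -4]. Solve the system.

Coefficient matrix A = [[-2, 2], [-1, -4]].
Characteristic polynomial det(A - λI) = λ^2 + 6λ + 10 = 0.
Eigenvalues λ = -3 ± i (complex conjugate pair).
For λ=-3+i: an eigenvector is (1,-1) - i(-1,0) = (1 + i, -1).
A real fundamental pair from Re and Im of e^((-3+i)t)v: X_1 = e^(-3t)(cos(t)·(1,-1) + sin(t)·(-1,0)), X_2 = e^(-3t)(sin(t)·(1,-1) - cos(t)·(-1,0)).
General solution: c_1X_1 + c_2X_2.

x(t) = -c_1e^(-3t)sin(t) + c_1e^(-3t)cos(t) + c_2e^(-3t)sin(t) + c_2e^(-3t)cos(t), z(t) = -c_1e^(-3t)cos(t) - c_2e^(-3t)sin(t)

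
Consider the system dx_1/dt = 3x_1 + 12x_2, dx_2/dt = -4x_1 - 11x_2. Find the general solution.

x_1(t) = 2C_1e^(-3t) - 3C_2e^(-5t), x_2(t) = -C_1e^(-3t) + 2C_2e^(-5t)

Coefficient matrix A = [[3, 12], [-4, -11]].
Characteristic polynomial det(A - λI) = λ^2 + 8λ + 15 = 0.
Eigenvalues λ = -3, -5.
For λ=-3: (A-λI) row 1 is [6, 12], so an eigenvector is (2, -1).
For λ=-5: (A-λI) row 1 is [8, 12], so an eigenvector is (-3, 2).
General solution: C_1e^(-3t)(2,-1) + C_2e^(-5t)(-3,2).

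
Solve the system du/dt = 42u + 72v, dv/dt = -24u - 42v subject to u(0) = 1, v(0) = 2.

Coefficient matrix A = [[42, 72], [-24, -42]].
Characteristic polynomial det(A - λI) = λ^2 - 36 = 0.
Eigenvalues λ = 6, -6.
For λ=6: (A-λI) row 1 is [36, 72], so an eigenvector is (-2, 1).
For λ=-6: (A-λI) row 1 is [48, 72], so an eigenvector is (3, -2).
General solution: K_1e^(6t)(-2,1) + K_2e^(-6t)(3,-2).
Applying u(0)=1, v(0)=2 gives K_1=-8, K_2=-5.

u(t) = 16e^(6t) - 15e^(-6t), v(t) = -8e^(6t) + 10e^(-6t)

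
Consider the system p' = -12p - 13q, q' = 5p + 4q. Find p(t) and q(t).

Coefficient matrix A = [[-12, -13], [5, 4]].
Characteristic polynomial det(A - λI) = λ^2 + 8λ + 17 = 0.
Eigenvalues λ = -4 ± i (complex conjugate pair).
For λ=-4+i: an eigenvector is (3,-2) - i(2,-1) = (3 - 2i, -2 + i).
A real fundamental pair from Re and Im of e^((-4+i)t)v: X_1 = e^(-4t)(cos(t)·(3,-2) + sin(t)·(2,-1)), X_2 = e^(-4t)(sin(t)·(3,-2) - cos(t)·(2,-1)).
General solution: K_1X_1 + K_2X_2.

p(t) = 2K_1e^(-4t)sin(t) + 3K_1e^(-4t)cos(t) + 3K_2e^(-4t)sin(t) - 2K_2e^(-4t)cos(t), q(t) = -K_1e^(-4t)sin(t) - 2K_1e^(-4t)cos(t) - 2K_2e^(-4t)sin(t) + K_2e^(-4t)cos(t)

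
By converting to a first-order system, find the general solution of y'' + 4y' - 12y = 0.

Let x_1 = y, x_2 = y'. Then x_1' = x_2 and x_2' = 12x_1 - 4x_2.
A = [[0,1],[12,-4]]; det(A-λI) = λ^2 + 4λ - 12.
Eigenvalues λ = 2, -6 with eigenvectors (1,2), (1,-6).

y(t) = K_1e^(2t) + K_2e^(-6t)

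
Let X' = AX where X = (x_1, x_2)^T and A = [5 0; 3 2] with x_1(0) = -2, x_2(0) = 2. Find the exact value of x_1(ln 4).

-2048

A = [[5,0],[3,2]]; eigenvalues λ = 2, 5.
Eigenvectors: (0,-1) for λ=2, (1,1) for λ=5.
From the initial condition, c_1 = -4, c_2 = -2.
x_1(ln 4) = (-4)(4^2)(0) + (-2)(4^5)(1) = -2048.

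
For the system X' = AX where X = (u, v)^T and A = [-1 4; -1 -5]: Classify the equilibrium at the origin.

A = [[-1,4],[-1,-5]]; det(A-λI) = λ^2 + 6λ + 9.
repeated λ = -3 with a single eigenvector.

stable improper node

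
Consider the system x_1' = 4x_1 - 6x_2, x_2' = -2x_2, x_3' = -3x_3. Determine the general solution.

x_1(t) = c_1e^(4t) + c_2e^(-2t), x_2(t) = c_2e^(-2t), x_3(t) = c_3e^(-3t)

Coefficient matrix A = [[4, -6, 0], [0, -2, 0], [0, 0, -3]].
det(A - λI) = 0 gives eigenvalues λ = 4, -2, -3.
For λ=4: eigenvector (1,0,0).
For λ=-2: eigenvector (1,1,0).
For λ=-3: eigenvector (0,0,1).
General solution: c_1e^(4t)(1,0,0) + c_2e^(-2t)(1,1,0) + c_3e^(-3t)(0,0,1).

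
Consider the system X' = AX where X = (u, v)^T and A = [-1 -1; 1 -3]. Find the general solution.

Coefficient matrix A = [[-1, -1], [1, -3]].
Characteristic polynomial det(A - λI) = λ^2 + 4λ + 4 = 0.
Single eigenvalue λ = -2 with algebraic multiplicity 2.
Eigenvector v = (-1,-1); generalized eigenvector w with (A-λI)w=v is (-3,-2).
General solution: e^(-2t)[K_1·v + K_2·(t·v + w)].

u(t) = -K_1e^(-2t) - K_2te^(-2t) - 3K_2e^(-2t), v(t) = -K_1e^(-2t) - K_2te^(-2t) - 2K_2e^(-2t)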